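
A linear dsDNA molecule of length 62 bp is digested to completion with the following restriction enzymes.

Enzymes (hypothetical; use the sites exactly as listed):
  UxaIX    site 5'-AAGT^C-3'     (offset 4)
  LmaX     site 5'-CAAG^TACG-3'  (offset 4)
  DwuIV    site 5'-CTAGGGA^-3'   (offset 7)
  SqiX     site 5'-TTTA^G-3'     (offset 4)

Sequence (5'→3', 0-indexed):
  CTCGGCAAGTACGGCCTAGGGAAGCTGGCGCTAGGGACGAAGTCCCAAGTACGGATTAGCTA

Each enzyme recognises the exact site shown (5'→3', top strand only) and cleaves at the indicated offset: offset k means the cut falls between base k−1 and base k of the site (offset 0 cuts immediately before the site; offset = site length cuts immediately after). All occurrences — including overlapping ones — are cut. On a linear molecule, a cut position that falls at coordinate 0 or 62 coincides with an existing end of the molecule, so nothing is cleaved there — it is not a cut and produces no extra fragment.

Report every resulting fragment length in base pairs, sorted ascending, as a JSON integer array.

[6,6,9,13,13,15]

Per-enzyme occurrences:
  UxaIX (AAGTC, off=4): starts [39] → cuts [43]
  LmaX (CAAGTACG, off=4): starts [5, 45] → cuts [9, 49]
  DwuIV (CTAGGGA, off=7): starts [15, 30] → cuts [22, 37]
  SqiX (TTTAG, off=4): no sites

All cut coordinates (distinct, sorted): [9, 22, 37, 43, 49]

Fragment lengths:
  [0,9): 9 bp
  [9,22): 13 bp
  [22,37): 15 bp
  [37,43): 6 bp
  [43,49): 6 bp
  [49,62): 13 bp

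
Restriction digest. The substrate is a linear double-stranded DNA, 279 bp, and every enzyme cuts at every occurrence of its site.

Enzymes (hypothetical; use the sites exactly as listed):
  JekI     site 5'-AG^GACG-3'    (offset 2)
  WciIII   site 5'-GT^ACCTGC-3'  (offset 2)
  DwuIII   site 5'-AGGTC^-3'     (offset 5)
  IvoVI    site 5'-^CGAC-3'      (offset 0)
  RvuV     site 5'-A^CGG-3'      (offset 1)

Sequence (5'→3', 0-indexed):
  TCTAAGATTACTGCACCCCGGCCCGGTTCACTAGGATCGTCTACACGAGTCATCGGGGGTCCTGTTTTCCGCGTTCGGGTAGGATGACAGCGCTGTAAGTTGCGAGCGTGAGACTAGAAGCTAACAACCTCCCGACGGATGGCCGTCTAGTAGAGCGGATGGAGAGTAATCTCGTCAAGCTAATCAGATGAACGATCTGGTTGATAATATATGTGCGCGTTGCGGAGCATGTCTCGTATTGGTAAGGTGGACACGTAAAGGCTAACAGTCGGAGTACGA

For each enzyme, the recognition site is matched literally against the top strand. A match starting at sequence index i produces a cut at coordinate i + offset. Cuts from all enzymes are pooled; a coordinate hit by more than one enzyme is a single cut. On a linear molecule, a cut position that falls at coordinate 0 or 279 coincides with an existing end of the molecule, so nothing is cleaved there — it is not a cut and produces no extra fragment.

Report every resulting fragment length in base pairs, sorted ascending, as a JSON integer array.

Site scan:
  JekI (AGGACG, off=2): no sites
  WciIII (GTACCTGC, off=2): no sites
  DwuIII (AGGTC, off=5): no sites
  IvoVI (CGAC, off=0): starts [132] → cuts [132]
  RvuV (ACGG, off=1): starts [134] → cuts [135]

Pooled cuts: [132, 135]

Fragment lengths:
  [0,132): 132 bp
  [132,135): 3 bp
  [135,279): 144 bp

[3,132,144]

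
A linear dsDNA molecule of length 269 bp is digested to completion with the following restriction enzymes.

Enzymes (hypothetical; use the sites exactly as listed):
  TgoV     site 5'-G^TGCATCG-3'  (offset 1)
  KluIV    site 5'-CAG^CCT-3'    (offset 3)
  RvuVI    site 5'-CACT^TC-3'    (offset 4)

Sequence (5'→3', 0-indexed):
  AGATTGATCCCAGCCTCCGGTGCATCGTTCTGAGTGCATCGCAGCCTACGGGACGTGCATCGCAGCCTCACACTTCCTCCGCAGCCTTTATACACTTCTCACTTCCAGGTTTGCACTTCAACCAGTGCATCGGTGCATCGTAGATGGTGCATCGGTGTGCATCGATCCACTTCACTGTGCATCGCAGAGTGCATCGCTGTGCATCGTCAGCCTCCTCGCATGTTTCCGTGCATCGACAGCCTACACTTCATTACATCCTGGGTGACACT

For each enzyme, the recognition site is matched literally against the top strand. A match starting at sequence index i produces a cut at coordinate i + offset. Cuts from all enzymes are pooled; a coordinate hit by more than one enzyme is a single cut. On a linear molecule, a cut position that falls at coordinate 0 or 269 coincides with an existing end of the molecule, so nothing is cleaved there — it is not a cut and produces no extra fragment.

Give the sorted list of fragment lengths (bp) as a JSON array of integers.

[6,7,7,8,8,8,9,10,10,10,10,10,11,11,11,12,12,13,14,14,14,14,18,22]

Scan for sites:
  TgoV (GTGCATCG, off=1): starts [19, 33, 54, 124, 132, 146, 156, 176, 188, 198, 227] → cuts [20, 34, 55, 125, 133, 147, 157, 177, 189, 199, 228]
  KluIV (CAGCCT, off=3): starts [10, 41, 62, 81, 207, 236] → cuts [13, 44, 65, 84, 210, 239]
  RvuVI (CACTTC, off=4): starts [70, 92, 99, 113, 167, 243] → cuts [74, 96, 103, 117, 171, 247]

Pooled cuts: [13, 20, 34, 44, 55, 65, 74, 84, 96, 103, 117, 125, 133, 147, 157, 171, 177, 189, 199, 210, 228, 239, 247]

Fragment lengths:
  [0,13): 13 bp
  [13,20): 7 bp
  [20,34): 14 bp
  [34,44): 10 bp
  [44,55): 11 bp
  [55,65): 10 bp
  [65,74): 9 bp
  [74,84): 10 bp
  [84,96): 12 bp
  [96,103): 7 bp
  [103,117): 14 bp
  [117,125): 8 bp
  [125,133): 8 bp
  [133,147): 14 bp
  [147,157): 10 bp
  [157,171): 14 bp
  [171,177): 6 bp
  [177,189): 12 bp
  [189,199): 10 bp
  [199,210): 11 bp
  [210,228): 18 bp
  [228,239): 11 bp
  [239,247): 8 bp
  [247,269): 22 bp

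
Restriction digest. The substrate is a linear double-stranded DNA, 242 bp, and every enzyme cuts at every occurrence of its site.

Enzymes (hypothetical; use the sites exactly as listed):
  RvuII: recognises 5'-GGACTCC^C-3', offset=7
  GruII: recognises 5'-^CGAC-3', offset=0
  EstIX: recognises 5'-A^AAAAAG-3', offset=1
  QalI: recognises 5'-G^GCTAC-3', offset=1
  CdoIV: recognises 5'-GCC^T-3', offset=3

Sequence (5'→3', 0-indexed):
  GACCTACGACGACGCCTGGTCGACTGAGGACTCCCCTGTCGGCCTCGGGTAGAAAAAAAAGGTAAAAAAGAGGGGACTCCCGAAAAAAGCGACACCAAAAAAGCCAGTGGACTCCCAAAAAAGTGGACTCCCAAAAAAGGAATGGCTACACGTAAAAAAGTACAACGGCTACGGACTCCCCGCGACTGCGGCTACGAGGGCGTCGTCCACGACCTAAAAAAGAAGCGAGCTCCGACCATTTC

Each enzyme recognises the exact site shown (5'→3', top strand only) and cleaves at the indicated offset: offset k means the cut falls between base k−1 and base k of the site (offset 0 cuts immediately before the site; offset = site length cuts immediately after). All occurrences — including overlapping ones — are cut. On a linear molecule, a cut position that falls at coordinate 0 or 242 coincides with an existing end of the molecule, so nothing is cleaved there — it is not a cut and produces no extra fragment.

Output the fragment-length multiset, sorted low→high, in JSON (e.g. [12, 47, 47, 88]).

Per-enzyme occurrences:
  RvuII GGACTCCC/7: at [27, 73, 108, 124, 172] ⇒ [34, 80, 115, 131, 179]
  GruII CGAC/0: at [6, 9, 20, 89, 182, 209, 232] ⇒ [6, 9, 20, 89, 182, 209, 232]
  EstIX AAAAAAG/1: at [54, 63, 82, 96, 116, 132, 153, 215] ⇒ [55, 64, 83, 97, 117, 133, 154, 216]
  QalI GGCTAC/1: at [143, 166, 189] ⇒ [144, 167, 190]
  CdoIV GCCT/3: at [13, 41] ⇒ [16, 44]

All cut coordinates (distinct, sorted): [6, 9, 16, 20, 34, 44, 55, 64, 80, 83, 89, 97, 115, 117, 131, 133, 144, 154, 167, 179, 182, 190, 209, 216, 232]

Fragments:
  [0,6): 6 bp
  [6,9): 3 bp
  [9,16): 7 bp
  [16,20): 4 bp
  [20,34): 14 bp
  [34,44): 10 bp
  [44,55): 11 bp
  [55,64): 9 bp
  [64,80): 16 bp
  [80,83): 3 bp
  [83,89): 6 bp
  [89,97): 8 bp
  [97,115): 18 bp
  [115,117): 2 bp
  [117,131): 14 bp
  [131,133): 2 bp
  [133,144): 11 bp
  [144,154): 10 bp
  [154,167): 13 bp
  [167,179): 12 bp
  [179,182): 3 bp
  [182,190): 8 bp
  [190,209): 19 bp
  [209,216): 7 bp
  [216,232): 16 bp
  [232,242): 10 bp

[2,2,3,3,3,4,6,6,7,7,8,8,9,10,10,10,11,11,12,13,14,14,16,16,18,19]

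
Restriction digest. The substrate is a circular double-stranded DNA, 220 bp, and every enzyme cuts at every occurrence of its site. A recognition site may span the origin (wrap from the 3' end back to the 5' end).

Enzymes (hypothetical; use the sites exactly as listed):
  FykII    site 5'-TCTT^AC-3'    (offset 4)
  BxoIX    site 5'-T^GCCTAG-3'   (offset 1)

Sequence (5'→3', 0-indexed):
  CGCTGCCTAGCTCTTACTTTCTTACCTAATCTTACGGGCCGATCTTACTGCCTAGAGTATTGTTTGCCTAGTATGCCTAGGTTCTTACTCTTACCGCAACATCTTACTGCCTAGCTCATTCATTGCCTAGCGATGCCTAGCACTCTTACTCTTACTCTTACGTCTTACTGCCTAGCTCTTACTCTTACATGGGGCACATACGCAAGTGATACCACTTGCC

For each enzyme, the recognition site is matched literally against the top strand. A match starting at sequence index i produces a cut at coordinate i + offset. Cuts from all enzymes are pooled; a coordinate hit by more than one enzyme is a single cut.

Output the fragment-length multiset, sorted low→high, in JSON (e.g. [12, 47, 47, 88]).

Per-enzyme occurrences:
  FykII TCTTAC/4: at [11, 19, 29, 42, 82, 88, 101, 143, 149, 155, 162, 176, 182] ⇒ [15, 23, 33, 46, 86, 92, 105, 147, 153, 159, 166, 180, 186]
  BxoIX TGCCTAG/1: at [3, 48, 64, 73, 107, 123, 133, 168] ⇒ [4, 49, 65, 74, 108, 124, 134, 169]

All cut coordinates (distinct, sorted): [4, 15, 23, 33, 46, 49, 65, 74, 86, 92, 105, 108, 124, 134, 147, 153, 159, 166, 169, 180, 186]

Fragments:
  4→15: 11 bp
  15→23: 8 bp
  23→33: 10 bp
  33→46: 13 bp
  46→49: 3 bp
  49→65: 16 bp
  65→74: 9 bp
  74→86: 12 bp
  86→92: 6 bp
  92→105: 13 bp
  105→108: 3 bp
  108→124: 16 bp
  124→134: 10 bp
  134→147: 13 bp
  147→153: 6 bp
  153→159: 6 bp
  159→166: 7 bp
  166→169: 3 bp
  169→180: 11 bp
  180→186: 6 bp
  186→4 (wrap): 220-186+4 = 38 bp

[3,3,3,6,6,6,6,7,8,9,10,10,11,11,12,13,13,13,16,16,38]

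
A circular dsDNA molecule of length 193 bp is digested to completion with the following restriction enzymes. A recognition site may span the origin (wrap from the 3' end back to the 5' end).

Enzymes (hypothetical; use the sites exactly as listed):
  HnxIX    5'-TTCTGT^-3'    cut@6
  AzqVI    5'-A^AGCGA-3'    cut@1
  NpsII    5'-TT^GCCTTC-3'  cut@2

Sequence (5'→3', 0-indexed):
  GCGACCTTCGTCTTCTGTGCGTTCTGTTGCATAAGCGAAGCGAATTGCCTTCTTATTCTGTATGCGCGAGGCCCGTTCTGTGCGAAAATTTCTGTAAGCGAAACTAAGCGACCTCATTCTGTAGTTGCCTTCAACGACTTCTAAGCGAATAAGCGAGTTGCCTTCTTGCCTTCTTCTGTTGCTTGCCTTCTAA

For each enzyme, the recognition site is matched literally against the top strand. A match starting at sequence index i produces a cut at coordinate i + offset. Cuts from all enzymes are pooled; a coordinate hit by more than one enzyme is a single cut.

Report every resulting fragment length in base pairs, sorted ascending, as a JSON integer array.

Scan for sites:
  HnxIX (TTCTGT, off=6): starts [12, 21, 55, 75, 89, 116, 173] → cuts [18, 27, 61, 81, 95, 122, 179]
  AzqVI (AAGCGA, off=1): starts [32, 37, 95, 105, 142, 150, 191] → cuts [33, 38, 96, 106, 143, 151, 192]
  NpsII (TTGCCTTC, off=2): starts [44, 124, 157, 165, 182] → cuts [46, 126, 159, 167, 184]

All cut coordinates (distinct, sorted): [18, 27, 33, 38, 46, 61, 81, 95, 96, 106, 122, 126, 143, 151, 159, 167, 179, 184, 192]

Fragment lengths:
  18→27: 9 bp
  27→33: 6 bp
  33→38: 5 bp
  38→46: 8 bp
  46→61: 15 bp
  61→81: 20 bp
  81→95: 14 bp
  95→96: 1 bp
  96→106: 10 bp
  106→122: 16 bp
  122→126: 4 bp
  126→143: 17 bp
  143→151: 8 bp
  151→159: 8 bp
  159→167: 8 bp
  167→179: 12 bp
  179→184: 5 bp
  184→192: 8 bp
  192→18 (wrap): 193-192+18 = 19 bp

[1,4,5,5,6,8,8,8,8,8,9,10,12,14,15,16,17,19,20]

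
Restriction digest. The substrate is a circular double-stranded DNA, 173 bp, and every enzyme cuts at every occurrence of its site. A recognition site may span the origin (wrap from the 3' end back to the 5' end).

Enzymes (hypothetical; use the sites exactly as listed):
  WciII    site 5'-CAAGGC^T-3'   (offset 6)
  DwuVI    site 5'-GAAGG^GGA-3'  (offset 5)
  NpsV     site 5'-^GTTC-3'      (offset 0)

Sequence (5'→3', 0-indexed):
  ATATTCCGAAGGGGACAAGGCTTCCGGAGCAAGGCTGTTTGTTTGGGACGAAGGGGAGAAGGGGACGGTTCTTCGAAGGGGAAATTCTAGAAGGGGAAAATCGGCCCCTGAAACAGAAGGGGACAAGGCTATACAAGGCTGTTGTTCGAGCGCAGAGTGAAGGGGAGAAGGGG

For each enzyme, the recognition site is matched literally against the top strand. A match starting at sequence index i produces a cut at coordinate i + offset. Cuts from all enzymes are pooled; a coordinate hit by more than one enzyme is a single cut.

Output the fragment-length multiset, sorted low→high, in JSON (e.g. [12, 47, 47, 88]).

Per-enzyme occurrences:
  WciII CAAGGCT/6: at [15, 29, 123, 133] ⇒ [21, 35, 129, 139]
  DwuVI GAAGGGGA/5: at [7, 49, 57, 74, 89, 115, 158, 166] ⇒ [12, 54, 62, 79, 94, 120, 163, 171]
  NpsV GTTC/0: at [67, 143] ⇒ [67, 143]

Pooled cuts: [12, 21, 35, 54, 62, 67, 79, 94, 120, 129, 139, 143, 163, 171]

Fragments:
  12→21: 9 bp
  21→35: 14 bp
  35→54: 19 bp
  54→62: 8 bp
  62→67: 5 bp
  67→79: 12 bp
  79→94: 15 bp
  94→120: 26 bp
  120→129: 9 bp
  129→139: 10 bp
  139→143: 4 bp
  143→163: 20 bp
  163→171: 8 bp
  171→12 (wrap): 173-171+12 = 14 bp

[4,5,8,8,9,9,10,12,14,14,15,19,20,26]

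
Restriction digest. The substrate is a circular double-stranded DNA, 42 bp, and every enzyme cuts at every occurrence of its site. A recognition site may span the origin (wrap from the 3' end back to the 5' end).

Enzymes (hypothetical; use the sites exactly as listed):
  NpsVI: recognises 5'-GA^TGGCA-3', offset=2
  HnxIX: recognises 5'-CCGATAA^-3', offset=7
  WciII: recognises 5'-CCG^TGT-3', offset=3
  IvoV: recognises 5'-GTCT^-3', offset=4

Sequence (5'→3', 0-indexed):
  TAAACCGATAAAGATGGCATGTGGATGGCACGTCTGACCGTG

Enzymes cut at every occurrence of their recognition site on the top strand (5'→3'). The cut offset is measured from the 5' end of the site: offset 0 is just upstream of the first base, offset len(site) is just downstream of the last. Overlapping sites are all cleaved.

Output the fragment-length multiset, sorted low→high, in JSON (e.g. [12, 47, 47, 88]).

Per-enzyme occurrences:
  NpsVI (GATGGCA, off=2): starts [12, 23] → cuts [14, 25]
  HnxIX (CCGATAA, off=7): starts [4] → cuts [11]
  WciII (CCGTGT, off=3): starts [37] → cuts [40]
  IvoV (GTCT, off=4): starts [31] → cuts [35]

All cut coordinates (distinct, sorted): [11, 14, 25, 35, 40]

Fragment lengths:
  11→14: 3 bp
  14→25: 11 bp
  25→35: 10 bp
  35→40: 5 bp
  40→11 (wrap): 42-40+11 = 13 bp

[3,5,10,11,13]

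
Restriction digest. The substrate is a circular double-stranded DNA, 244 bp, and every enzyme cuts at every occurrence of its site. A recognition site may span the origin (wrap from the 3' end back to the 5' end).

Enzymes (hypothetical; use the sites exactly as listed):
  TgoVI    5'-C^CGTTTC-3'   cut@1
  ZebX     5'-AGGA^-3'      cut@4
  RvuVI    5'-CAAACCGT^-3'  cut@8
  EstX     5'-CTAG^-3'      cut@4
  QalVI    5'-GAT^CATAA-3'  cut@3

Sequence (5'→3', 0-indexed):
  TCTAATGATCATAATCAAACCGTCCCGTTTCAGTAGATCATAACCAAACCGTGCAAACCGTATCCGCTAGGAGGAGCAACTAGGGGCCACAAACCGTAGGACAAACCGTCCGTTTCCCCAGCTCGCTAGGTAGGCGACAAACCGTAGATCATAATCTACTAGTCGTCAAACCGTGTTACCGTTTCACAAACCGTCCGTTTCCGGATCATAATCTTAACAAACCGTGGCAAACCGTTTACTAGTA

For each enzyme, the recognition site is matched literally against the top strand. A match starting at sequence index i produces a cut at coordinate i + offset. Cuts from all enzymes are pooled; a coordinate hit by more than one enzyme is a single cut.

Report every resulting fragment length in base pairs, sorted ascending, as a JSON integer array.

[1,1,2,2,3,4,4,5,7,8,8,9,9,10,11,11,12,13,13,14,14,14,15,16,19,19]

Scan for sites:
  TgoVI (CCGTTTC, off=1): starts [24, 109, 178, 194] → cuts [25, 110, 179, 195]
  ZebX (AGGA, off=4): starts [68, 71, 97] → cuts [72, 75, 101]
  RvuVI (CAAACCGT, off=8): starts [15, 44, 53, 89, 101, 137, 166, 186, 217, 227] → cuts [23, 52, 61, 97, 109, 145, 174, 194, 225, 235]
  EstX (CTAG, off=4): starts [66, 79, 125, 158, 238] → cuts [70, 83, 129, 162, 242]
  QalVI (GATCATAA, off=3): starts [6, 35, 146, 203] → cuts [9, 38, 149, 206]

Pooled cuts: [9, 23, 25, 38, 52, 61, 70, 72, 75, 83, 97, 101, 109, 110, 129, 145, 149, 162, 174, 179, 194, 195, 206, 225, 235, 242]

Fragment lengths:
  9→23: 14 bp
  23→25: 2 bp
  25→38: 13 bp
  38→52: 14 bp
  52→61: 9 bp
  61→70: 9 bp
  70→72: 2 bp
  72→75: 3 bp
  75→83: 8 bp
  83→97: 14 bp
  97→101: 4 bp
  101→109: 8 bp
  109→110: 1 bp
  110→129: 19 bp
  129→145: 16 bp
  145→149: 4 bp
  149→162: 13 bp
  162→174: 12 bp
  174→179: 5 bp
  179→194: 15 bp
  194→195: 1 bp
  195→206: 11 bp
  206→225: 19 bp
  225→235: 10 bp
  235→242: 7 bp
  242→9 (wrap): 244-242+9 = 11 bp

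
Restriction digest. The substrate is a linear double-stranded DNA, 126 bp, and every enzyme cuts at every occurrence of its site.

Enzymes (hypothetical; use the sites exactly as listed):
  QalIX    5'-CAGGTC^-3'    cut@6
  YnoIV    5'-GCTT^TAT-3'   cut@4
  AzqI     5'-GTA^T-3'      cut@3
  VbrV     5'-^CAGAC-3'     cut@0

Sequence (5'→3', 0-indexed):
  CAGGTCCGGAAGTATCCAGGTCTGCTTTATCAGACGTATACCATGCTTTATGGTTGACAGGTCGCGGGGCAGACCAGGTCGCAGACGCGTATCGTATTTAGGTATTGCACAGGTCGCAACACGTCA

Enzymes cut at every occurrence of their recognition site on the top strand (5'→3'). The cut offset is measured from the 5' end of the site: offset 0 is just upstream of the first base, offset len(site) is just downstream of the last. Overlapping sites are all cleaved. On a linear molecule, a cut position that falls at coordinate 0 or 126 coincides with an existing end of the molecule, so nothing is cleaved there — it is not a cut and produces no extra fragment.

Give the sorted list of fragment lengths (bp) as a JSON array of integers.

[1,3,5,5,6,6,8,8,8,8,10,10,11,11,11,15]

Scan for sites:
  QalIX CAGGTC/6: at [0, 16, 57, 74, 109] ⇒ [6, 22, 63, 80, 115]
  YnoIV GCTTTAT/4: at [23, 44] ⇒ [27, 48]
  AzqI GTAT/3: at [11, 35, 88, 93, 101] ⇒ [14, 38, 91, 96, 104]
  VbrV CAGAC/0: at [30, 69, 81] ⇒ [30, 69, 81]

All cut coordinates (distinct, sorted): [6, 14, 22, 27, 30, 38, 48, 63, 69, 80, 81, 91, 96, 104, 115]

Fragments:
  [0,6): 6 bp
  [6,14): 8 bp
  [14,22): 8 bp
  [22,27): 5 bp
  [27,30): 3 bp
  [30,38): 8 bp
  [38,48): 10 bp
  [48,63): 15 bp
  [63,69): 6 bp
  [69,80): 11 bp
  [80,81): 1 bp
  [81,91): 10 bp
  [91,96): 5 bp
  [96,104): 8 bp
  [104,115): 11 bp
  [115,126): 11 bp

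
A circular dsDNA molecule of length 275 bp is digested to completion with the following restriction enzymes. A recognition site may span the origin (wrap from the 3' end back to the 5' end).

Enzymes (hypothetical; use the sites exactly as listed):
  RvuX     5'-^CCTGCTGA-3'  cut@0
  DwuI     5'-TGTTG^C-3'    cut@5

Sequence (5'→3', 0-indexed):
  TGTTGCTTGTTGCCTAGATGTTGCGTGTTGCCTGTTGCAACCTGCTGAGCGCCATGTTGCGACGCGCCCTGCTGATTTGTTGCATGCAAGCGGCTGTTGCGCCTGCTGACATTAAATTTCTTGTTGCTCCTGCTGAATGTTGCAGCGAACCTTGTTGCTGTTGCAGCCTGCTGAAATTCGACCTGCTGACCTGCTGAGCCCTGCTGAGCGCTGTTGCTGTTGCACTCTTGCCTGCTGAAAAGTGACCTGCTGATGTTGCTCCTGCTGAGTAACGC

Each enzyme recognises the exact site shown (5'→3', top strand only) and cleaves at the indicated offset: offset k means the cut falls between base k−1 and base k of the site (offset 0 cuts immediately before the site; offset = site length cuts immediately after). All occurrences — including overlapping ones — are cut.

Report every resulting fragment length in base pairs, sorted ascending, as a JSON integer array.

Site scan:
  RvuX (CCTGCTGA, off=0): starts [40, 67, 101, 128, 166, 181, 189, 199, 230, 245, 260] → cuts [40, 67, 101, 128, 166, 181, 189, 199, 230, 245, 260]
  DwuI (TGTTGC, off=5): starts [0, 7, 18, 25, 32, 54, 77, 94, 121, 137, 152, 158, 211, 217, 253] → cuts [5, 12, 23, 30, 37, 59, 82, 99, 126, 142, 157, 163, 216, 222, 258]

Pooled cuts: [5, 12, 23, 30, 37, 40, 59, 67, 82, 99, 101, 126, 128, 142, 157, 163, 166, 181, 189, 199, 216, 222, 230, 245, 258, 260]

Fragments:
  5→12: 7 bp
  12→23: 11 bp
  23→30: 7 bp
  30→37: 7 bp
  37→40: 3 bp
  40→59: 19 bp
  59→67: 8 bp
  67→82: 15 bp
  82→99: 17 bp
  99→101: 2 bp
  101→126: 25 bp
  126→128: 2 bp
  128→142: 14 bp
  142→157: 15 bp
  157→163: 6 bp
  163→166: 3 bp
  166→181: 15 bp
  181→189: 8 bp
  189→199: 10 bp
  199→216: 17 bp
  216→222: 6 bp
  222→230: 8 bp
  230→245: 15 bp
  245→258: 13 bp
  258→260: 2 bp
  260→5 (wrap): 275-260+5 = 20 bp

[2,2,2,3,3,6,6,7,7,7,8,8,8,10,11,13,14,15,15,15,15,17,17,19,20,25]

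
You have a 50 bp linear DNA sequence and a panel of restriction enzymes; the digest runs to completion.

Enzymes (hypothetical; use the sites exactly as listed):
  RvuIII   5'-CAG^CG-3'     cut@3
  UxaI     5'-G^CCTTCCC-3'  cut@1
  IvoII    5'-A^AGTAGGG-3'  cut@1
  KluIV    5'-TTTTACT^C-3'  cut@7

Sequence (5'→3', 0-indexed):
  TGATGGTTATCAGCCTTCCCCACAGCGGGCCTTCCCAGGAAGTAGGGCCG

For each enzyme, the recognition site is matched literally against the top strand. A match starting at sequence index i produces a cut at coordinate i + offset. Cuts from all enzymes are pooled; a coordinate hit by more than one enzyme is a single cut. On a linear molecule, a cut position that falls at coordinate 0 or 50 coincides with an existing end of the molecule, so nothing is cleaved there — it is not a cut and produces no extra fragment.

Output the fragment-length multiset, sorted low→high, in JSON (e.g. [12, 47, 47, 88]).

Site scan:
  RvuIII (CAGCG, off=3): starts [22] → cuts [25]
  UxaI (GCCTTCCC, off=1): starts [12, 28] → cuts [13, 29]
  IvoII (AAGTAGGG, off=1): starts [39] → cuts [40]
  KluIV (TTTTACTC, off=7): no sites

Pooled cuts: [13, 25, 29, 40]

Fragments:
  [0,13): 13 bp
  [13,25): 12 bp
  [25,29): 4 bp
  [29,40): 11 bp
  [40,50): 10 bp

[4,10,11,12,13]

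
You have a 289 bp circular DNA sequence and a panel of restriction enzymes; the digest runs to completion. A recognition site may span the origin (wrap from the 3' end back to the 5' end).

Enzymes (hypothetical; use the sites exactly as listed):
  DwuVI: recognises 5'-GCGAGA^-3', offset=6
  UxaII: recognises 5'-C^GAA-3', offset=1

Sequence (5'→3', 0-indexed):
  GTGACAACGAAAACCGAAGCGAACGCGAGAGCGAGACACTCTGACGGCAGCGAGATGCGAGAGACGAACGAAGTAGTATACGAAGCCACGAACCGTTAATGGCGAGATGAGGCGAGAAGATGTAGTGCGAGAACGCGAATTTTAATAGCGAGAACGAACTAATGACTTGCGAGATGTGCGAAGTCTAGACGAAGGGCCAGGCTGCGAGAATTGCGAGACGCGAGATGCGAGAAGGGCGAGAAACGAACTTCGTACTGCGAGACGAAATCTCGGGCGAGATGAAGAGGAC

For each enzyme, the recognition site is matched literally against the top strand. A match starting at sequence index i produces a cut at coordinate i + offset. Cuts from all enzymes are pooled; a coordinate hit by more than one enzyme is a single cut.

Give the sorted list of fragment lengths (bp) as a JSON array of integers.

Site scan:
  DwuVI (GCGAGA, off=6): starts [24, 30, 49, 56, 101, 111, 126, 147, 168, 203, 212, 219, 226, 235, 256, 273] → cuts [30, 36, 55, 62, 107, 117, 132, 153, 174, 209, 218, 225, 232, 241, 262, 279]
  UxaII (CGAA, off=1): starts [7, 14, 19, 64, 68, 80, 88, 135, 154, 178, 189, 243, 262] → cuts [8, 15, 20, 65, 69, 81, 89, 136, 155, 179, 190, 244, 263]

Pooled cuts: [8, 15, 20, 30, 36, 55, 62, 65, 69, 81, 89, 107, 117, 132, 136, 153, 155, 174, 179, 190, 209, 218, 225, 232, 241, 244, 262, 263, 279]

Fragments:
  8→15: 7 bp
  15→20: 5 bp
  20→30: 10 bp
  30→36: 6 bp
  36→55: 19 bp
  55→62: 7 bp
  62→65: 3 bp
  65→69: 4 bp
  69→81: 12 bp
  81→89: 8 bp
  89→107: 18 bp
  107→117: 10 bp
  117→132: 15 bp
  132→136: 4 bp
  136→153: 17 bp
  153→155: 2 bp
  155→174: 19 bp
  174→179: 5 bp
  179→190: 11 bp
  190→209: 19 bp
  209→218: 9 bp
  218→225: 7 bp
  225→232: 7 bp
  232→241: 9 bp
  241→244: 3 bp
  244→262: 18 bp
  262→263: 1 bp
  263→279: 16 bp
  279→8 (wrap): 289-279+8 = 18 bp

[1,2,3,3,4,4,5,5,6,7,7,7,7,8,9,9,10,10,11,12,15,16,17,18,18,18,19,19,19]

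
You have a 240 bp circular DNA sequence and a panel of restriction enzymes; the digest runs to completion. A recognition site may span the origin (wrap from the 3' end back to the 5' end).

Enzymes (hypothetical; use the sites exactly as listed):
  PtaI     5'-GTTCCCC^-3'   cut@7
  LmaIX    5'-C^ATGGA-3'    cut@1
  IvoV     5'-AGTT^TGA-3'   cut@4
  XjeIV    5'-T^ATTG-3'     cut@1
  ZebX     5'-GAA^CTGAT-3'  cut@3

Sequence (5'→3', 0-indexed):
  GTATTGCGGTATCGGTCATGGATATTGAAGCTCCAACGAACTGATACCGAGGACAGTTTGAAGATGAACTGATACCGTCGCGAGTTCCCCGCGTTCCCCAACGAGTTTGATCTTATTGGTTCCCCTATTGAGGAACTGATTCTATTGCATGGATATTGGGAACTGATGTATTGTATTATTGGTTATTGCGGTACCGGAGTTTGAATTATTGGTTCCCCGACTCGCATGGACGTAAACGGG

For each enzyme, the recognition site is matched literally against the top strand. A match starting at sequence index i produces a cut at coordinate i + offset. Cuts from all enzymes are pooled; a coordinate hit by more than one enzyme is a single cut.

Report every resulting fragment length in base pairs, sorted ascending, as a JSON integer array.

Scan for sites:
  PtaI GTTCCCC/7: at [83, 92, 118, 211] ⇒ [90, 99, 125, 218]
  LmaIX CATGGA/1: at [16, 147, 224] ⇒ [17, 148, 225]
  IvoV AGTTTGA/4: at [54, 103, 197] ⇒ [58, 107, 201]
  XjeIV TATTG/1: at [1, 22, 113, 125, 142, 153, 168, 176, 183, 206] ⇒ [2, 23, 114, 126, 143, 154, 169, 177, 184, 207]
  ZebX GAACTGAT/3: at [37, 65, 132, 159] ⇒ [40, 68, 135, 162]

Pooled cuts: [2, 17, 23, 40, 58, 68, 90, 99, 107, 114, 125, 126, 135, 143, 148, 154, 162, 169, 177, 184, 201, 207, 218, 225]

Fragment lengths:
  2→17: 15 bp
  17→23: 6 bp
  23→40: 17 bp
  40→58: 18 bp
  58→68: 10 bp
  68→90: 22 bp
  90→99: 9 bp
  99→107: 8 bp
  107→114: 7 bp
  114→125: 11 bp
  125→126: 1 bp
  126→135: 9 bp
  135→143: 8 bp
  143→148: 5 bp
  148→154: 6 bp
  154→162: 8 bp
  162→169: 7 bp
  169→177: 8 bp
  177→184: 7 bp
  184→201: 17 bp
  201→207: 6 bp
  207→218: 11 bp
  218→225: 7 bp
  225→2 (wrap): 240-225+2 = 17 bp

[1,5,6,6,6,7,7,7,7,8,8,8,8,9,9,10,11,11,15,17,17,17,18,22]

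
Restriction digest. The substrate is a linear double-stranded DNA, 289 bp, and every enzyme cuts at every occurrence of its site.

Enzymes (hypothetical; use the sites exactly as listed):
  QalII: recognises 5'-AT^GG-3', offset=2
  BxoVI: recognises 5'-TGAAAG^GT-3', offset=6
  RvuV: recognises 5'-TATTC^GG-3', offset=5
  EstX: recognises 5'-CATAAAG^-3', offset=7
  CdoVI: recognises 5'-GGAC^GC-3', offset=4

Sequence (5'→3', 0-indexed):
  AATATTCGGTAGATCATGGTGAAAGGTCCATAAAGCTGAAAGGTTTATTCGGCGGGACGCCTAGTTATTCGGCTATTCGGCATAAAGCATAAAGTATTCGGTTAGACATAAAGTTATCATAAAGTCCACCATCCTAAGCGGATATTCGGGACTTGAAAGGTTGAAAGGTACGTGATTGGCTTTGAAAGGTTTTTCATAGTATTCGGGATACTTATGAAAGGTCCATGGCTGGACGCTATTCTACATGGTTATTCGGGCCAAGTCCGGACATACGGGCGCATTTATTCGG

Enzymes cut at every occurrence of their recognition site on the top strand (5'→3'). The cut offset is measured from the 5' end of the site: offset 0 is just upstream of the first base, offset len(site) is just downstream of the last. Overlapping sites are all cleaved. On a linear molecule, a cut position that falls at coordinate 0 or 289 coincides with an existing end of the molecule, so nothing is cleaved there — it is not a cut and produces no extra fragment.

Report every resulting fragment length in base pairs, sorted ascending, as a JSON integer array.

Scan for sites:
  QalII ATGG/2: at [15, 224, 244] ⇒ [17, 226, 246]
  BxoVI TGAAAGGT/6: at [19, 36, 153, 161, 182, 214] ⇒ [25, 42, 159, 167, 188, 220]
  RvuV TATTCGG/5: at [2, 45, 65, 73, 94, 142, 199, 249, 282] ⇒ [7, 50, 70, 78, 99, 147, 204, 254, 287]
  EstX CATAAAG/7: at [28, 80, 87, 106, 117] ⇒ [35, 87, 94, 113, 124]
  CdoVI GGACGC/4: at [54, 230] ⇒ [58, 234]

All cut coordinates (distinct, sorted): [7, 17, 25, 35, 42, 50, 58, 70, 78, 87, 94, 99, 113, 124, 147, 159, 167, 188, 204, 220, 226, 234, 246, 254, 287]

Fragments:
  [0,7): 7 bp
  [7,17): 10 bp
  [17,25): 8 bp
  [25,35): 10 bp
  [35,42): 7 bp
  [42,50): 8 bp
  [50,58): 8 bp
  [58,70): 12 bp
  [70,78): 8 bp
  [78,87): 9 bp
  [87,94): 7 bp
  [94,99): 5 bp
  [99,113): 14 bp
  [113,124): 11 bp
  [124,147): 23 bp
  [147,159): 12 bp
  [159,167): 8 bp
  [167,188): 21 bp
  [188,204): 16 bp
  [204,220): 16 bp
  [220,226): 6 bp
  [226,234): 8 bp
  [234,246): 12 bp
  [246,254): 8 bp
  [254,287): 33 bp
  [287,289): 2 bp

[2,5,6,7,7,7,8,8,8,8,8,8,8,9,10,10,11,12,12,12,14,16,16,21,23,33]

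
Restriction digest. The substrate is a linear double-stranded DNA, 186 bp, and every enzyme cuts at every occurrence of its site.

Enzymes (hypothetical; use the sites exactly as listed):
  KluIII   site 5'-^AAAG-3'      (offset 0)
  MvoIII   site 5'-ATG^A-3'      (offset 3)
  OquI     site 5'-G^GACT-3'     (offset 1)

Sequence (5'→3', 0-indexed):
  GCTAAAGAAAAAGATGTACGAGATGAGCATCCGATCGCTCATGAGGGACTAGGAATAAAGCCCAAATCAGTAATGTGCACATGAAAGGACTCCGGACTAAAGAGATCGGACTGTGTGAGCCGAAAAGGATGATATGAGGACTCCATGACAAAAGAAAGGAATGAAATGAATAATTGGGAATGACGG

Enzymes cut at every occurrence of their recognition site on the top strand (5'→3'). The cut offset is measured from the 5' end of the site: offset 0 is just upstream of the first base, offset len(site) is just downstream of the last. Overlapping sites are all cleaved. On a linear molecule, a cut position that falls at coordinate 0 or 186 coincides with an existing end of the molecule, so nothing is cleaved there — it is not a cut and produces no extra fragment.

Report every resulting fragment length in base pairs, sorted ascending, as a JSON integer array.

Site scan:
  KluIII AAAG/0: at [3, 9, 56, 83, 98, 123, 150, 154] ⇒ [3, 9, 56, 83, 98, 123, 150, 154]
  MvoIII ATGA/3: at [22, 40, 80, 128, 133, 144, 160, 165, 179] ⇒ [25, 43, 83, 131, 136, 147, 163, 168, 182]
  OquI GGACT/1: at [45, 86, 93, 107, 137] ⇒ [46, 87, 94, 108, 138]

All cut coordinates (distinct, sorted): [3, 9, 25, 43, 46, 56, 83, 87, 94, 98, 108, 123, 131, 136, 138, 147, 150, 154, 163, 168, 182]

Fragment lengths:
  [0,3): 3 bp
  [3,9): 6 bp
  [9,25): 16 bp
  [25,43): 18 bp
  [43,46): 3 bp
  [46,56): 10 bp
  [56,83): 27 bp
  [83,87): 4 bp
  [87,94): 7 bp
  [94,98): 4 bp
  [98,108): 10 bp
  [108,123): 15 bp
  [123,131): 8 bp
  [131,136): 5 bp
  [136,138): 2 bp
  [138,147): 9 bp
  [147,150): 3 bp
  [150,154): 4 bp
  [154,163): 9 bp
  [163,168): 5 bp
  [168,182): 14 bp
  [182,186): 4 bp

[2,3,3,3,4,4,4,4,5,5,6,7,8,9,9,10,10,14,15,16,18,27]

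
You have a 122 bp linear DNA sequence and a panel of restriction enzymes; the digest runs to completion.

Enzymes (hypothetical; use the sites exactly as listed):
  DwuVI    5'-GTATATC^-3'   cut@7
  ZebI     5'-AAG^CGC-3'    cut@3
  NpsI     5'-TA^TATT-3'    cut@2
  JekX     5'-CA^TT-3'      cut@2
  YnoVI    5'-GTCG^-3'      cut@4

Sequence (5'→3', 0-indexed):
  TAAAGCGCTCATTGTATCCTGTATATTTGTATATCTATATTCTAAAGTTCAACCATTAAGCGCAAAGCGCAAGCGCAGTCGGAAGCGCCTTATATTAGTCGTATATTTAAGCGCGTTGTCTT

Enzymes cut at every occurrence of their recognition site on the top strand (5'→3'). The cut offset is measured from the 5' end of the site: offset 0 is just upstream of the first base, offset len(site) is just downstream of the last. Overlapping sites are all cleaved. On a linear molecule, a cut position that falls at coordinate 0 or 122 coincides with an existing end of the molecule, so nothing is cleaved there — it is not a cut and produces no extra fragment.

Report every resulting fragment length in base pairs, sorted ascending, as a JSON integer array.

Scan for sites:
  DwuVI (GTATATC, off=7): starts [28] → cuts [35]
  ZebI (AAGCGC, off=3): starts [2, 57, 64, 70, 82, 108] → cuts [5, 60, 67, 73, 85, 111]
  NpsI (TATATT, off=2): starts [21, 35, 90, 101] → cuts [23, 37, 92, 103]
  JekX (CATT, off=2): starts [9, 53] → cuts [11, 55]
  YnoVI (GTCG, off=4): starts [77, 97] → cuts [81, 101]

All cut coordinates (distinct, sorted): [5, 11, 23, 35, 37, 55, 60, 67, 73, 81, 85, 92, 101, 103, 111]

Fragments:
  [0,5): 5 bp
  [5,11): 6 bp
  [11,23): 12 bp
  [23,35): 12 bp
  [35,37): 2 bp
  [37,55): 18 bp
  [55,60): 5 bp
  [60,67): 7 bp
  [67,73): 6 bp
  [73,81): 8 bp
  [81,85): 4 bp
  [85,92): 7 bp
  [92,101): 9 bp
  [101,103): 2 bp
  [103,111): 8 bp
  [111,122): 11 bp

[2,2,4,5,5,6,6,7,7,8,8,9,11,12,12,18]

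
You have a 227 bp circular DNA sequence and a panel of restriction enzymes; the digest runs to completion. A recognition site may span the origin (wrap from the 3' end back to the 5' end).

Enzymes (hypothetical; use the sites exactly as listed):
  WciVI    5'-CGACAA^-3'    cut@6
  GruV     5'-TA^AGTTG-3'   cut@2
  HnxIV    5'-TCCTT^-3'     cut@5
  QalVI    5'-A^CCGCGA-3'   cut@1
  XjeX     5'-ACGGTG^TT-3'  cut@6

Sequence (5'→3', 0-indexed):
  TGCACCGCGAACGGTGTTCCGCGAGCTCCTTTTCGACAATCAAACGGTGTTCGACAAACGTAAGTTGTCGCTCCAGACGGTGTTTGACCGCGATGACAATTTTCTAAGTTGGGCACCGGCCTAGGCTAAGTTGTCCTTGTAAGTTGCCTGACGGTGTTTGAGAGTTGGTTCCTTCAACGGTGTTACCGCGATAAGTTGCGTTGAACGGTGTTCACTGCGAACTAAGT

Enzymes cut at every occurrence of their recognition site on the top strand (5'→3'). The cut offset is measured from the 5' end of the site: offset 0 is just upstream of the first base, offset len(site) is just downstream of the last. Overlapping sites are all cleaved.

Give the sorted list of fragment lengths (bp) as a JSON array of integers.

[3,3,5,5,7,8,8,8,8,10,10,12,14,15,15,17,18,19,20,22]

Scan for sites:
  WciVI (CGACAA, off=6): starts [33, 51] → cuts [39, 57]
  GruV (TAAGTTG, off=2): starts [60, 104, 126, 139, 191, 222] → cuts [62, 106, 128, 141, 193, 224]
  HnxIV (TCCTT, off=5): starts [26, 133, 169] → cuts [31, 138, 174]
  QalVI (ACCGCGA, off=1): starts [3, 86, 184] → cuts [4, 87, 185]
  XjeX (ACGGTGTT, off=6): starts [10, 43, 76, 150, 176, 204] → cuts [16, 49, 82, 156, 182, 210]

All cut coordinates (distinct, sorted): [4, 16, 31, 39, 49, 57, 62, 82, 87, 106, 128, 138, 141, 156, 174, 182, 185, 193, 210, 224]

Fragment lengths:
  4→16: 12 bp
  16→31: 15 bp
  31→39: 8 bp
  39→49: 10 bp
  49→57: 8 bp
  57→62: 5 bp
  62→82: 20 bp
  82→87: 5 bp
  87→106: 19 bp
  106→128: 22 bp
  128→138: 10 bp
  138→141: 3 bp
  141→156: 15 bp
  156→174: 18 bp
  174→182: 8 bp
  182→185: 3 bp
  185→193: 8 bp
  193→210: 17 bp
  210→224: 14 bp
  224→4 (wrap): 227-224+4 = 7 bp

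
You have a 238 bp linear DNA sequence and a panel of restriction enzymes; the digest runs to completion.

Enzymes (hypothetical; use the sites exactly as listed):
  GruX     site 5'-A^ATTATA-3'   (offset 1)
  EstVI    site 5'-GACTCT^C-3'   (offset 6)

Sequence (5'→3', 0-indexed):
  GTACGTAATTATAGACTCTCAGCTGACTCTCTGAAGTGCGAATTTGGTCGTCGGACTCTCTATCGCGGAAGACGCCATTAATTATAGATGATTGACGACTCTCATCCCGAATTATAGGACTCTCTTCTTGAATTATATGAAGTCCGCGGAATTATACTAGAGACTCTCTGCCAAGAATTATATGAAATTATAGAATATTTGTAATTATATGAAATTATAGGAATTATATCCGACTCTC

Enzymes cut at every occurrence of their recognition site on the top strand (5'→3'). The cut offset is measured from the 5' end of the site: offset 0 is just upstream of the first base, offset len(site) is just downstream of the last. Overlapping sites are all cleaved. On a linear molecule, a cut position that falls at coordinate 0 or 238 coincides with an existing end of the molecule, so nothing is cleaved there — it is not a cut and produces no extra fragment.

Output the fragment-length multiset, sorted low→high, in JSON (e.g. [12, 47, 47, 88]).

[1,7,8,8,9,9,10,10,11,12,13,15,17,17,19,21,22,29]

Scan for sites:
  GruX AATTATA/1: at [6, 79, 109, 130, 149, 175, 185, 202, 212, 221] ⇒ [7, 80, 110, 131, 150, 176, 186, 203, 213, 222]
  EstVI GACTCTC/6: at [13, 24, 53, 96, 117, 161, 231] ⇒ [19, 30, 59, 102, 123, 167, 237]

All cut coordinates (distinct, sorted): [7, 19, 30, 59, 80, 102, 110, 123, 131, 150, 167, 176, 186, 203, 213, 222, 237]

Fragments:
  [0,7): 7 bp
  [7,19): 12 bp
  [19,30): 11 bp
  [30,59): 29 bp
  [59,80): 21 bp
  [80,102): 22 bp
  [102,110): 8 bp
  [110,123): 13 bp
  [123,131): 8 bp
  [131,150): 19 bp
  [150,167): 17 bp
  [167,176): 9 bp
  [176,186): 10 bp
  [186,203): 17 bp
  [203,213): 10 bp
  [213,222): 9 bp
  [222,237): 15 bp
  [237,238): 1 bp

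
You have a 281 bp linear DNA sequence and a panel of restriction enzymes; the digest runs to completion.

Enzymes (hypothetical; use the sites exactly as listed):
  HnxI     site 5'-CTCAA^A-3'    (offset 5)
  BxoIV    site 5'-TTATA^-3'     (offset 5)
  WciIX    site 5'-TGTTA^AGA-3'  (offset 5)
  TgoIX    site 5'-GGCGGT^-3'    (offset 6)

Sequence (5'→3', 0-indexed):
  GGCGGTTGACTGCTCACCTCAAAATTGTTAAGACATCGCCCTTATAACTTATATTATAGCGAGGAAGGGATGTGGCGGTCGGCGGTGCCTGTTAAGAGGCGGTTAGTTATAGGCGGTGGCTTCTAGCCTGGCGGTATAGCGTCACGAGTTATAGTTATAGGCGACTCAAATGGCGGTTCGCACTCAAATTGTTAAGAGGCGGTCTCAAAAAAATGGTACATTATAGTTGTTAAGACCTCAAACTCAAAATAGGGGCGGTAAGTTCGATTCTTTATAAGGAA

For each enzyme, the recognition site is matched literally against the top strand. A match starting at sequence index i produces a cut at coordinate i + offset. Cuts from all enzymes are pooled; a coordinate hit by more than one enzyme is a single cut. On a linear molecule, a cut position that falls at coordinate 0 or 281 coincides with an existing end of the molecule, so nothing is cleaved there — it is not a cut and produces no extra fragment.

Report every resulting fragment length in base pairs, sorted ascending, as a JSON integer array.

Per-enzyme occurrences:
  HnxI CTCAAA/5: at [17, 164, 182, 203, 236, 242] ⇒ [22, 169, 187, 208, 241, 247]
  BxoIV TTATA/5: at [41, 48, 53, 106, 148, 154, 220, 271] ⇒ [46, 53, 58, 111, 153, 159, 225, 276]
  WciIX TGTTAAGA/5: at [25, 89, 189, 227] ⇒ [30, 94, 194, 232]
  TgoIX GGCGGT/6: at [0, 73, 80, 97, 111, 129, 171, 197, 253] ⇒ [6, 79, 86, 103, 117, 135, 177, 203, 259]

All cut coordinates (distinct, sorted): [6, 22, 30, 46, 53, 58, 79, 86, 94, 103, 111, 117, 135, 153, 159, 169, 177, 187, 194, 203, 208, 225, 232, 241, 247, 259, 276]

Fragment lengths:
  [0,6): 6 bp
  [6,22): 16 bp
  [22,30): 8 bp
  [30,46): 16 bp
  [46,53): 7 bp
  [53,58): 5 bp
  [58,79): 21 bp
  [79,86): 7 bp
  [86,94): 8 bp
  [94,103): 9 bp
  [103,111): 8 bp
  [111,117): 6 bp
  [117,135): 18 bp
  [135,153): 18 bp
  [153,159): 6 bp
  [159,169): 10 bp
  [169,177): 8 bp
  [177,187): 10 bp
  [187,194): 7 bp
  [194,203): 9 bp
  [203,208): 5 bp
  [208,225): 17 bp
  [225,232): 7 bp
  [232,241): 9 bp
  [241,247): 6 bp
  [247,259): 12 bp
  [259,276): 17 bp
  [276,281): 5 bp

[5,5,5,6,6,6,6,7,7,7,7,8,8,8,8,9,9,9,10,10,12,16,16,17,17,18,18,21]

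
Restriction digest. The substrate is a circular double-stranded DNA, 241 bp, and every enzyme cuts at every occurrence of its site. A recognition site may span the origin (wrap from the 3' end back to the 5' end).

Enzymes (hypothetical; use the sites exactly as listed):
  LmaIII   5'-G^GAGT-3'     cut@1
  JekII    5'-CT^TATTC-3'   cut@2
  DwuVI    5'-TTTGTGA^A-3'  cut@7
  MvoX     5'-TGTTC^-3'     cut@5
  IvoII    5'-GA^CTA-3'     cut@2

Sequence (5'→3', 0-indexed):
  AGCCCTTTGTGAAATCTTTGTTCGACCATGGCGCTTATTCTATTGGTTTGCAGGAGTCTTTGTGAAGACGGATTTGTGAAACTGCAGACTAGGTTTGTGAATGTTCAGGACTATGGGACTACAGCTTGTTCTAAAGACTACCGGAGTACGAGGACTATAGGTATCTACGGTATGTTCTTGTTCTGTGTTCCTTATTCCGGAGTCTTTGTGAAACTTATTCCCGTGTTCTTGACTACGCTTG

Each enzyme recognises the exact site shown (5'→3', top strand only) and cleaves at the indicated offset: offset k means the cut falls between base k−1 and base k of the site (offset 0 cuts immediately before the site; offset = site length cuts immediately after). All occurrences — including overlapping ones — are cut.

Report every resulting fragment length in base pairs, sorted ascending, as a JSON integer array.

Scan for sites:
  LmaIII (GGAGT, off=1): starts [52, 142, 198] → cuts [53, 143, 199]
  JekII (CTTATTC, off=2): starts [33, 190, 213] → cuts [35, 192, 215]
  DwuVI (TTTGTGAA, off=7): starts [5, 58, 72, 93, 204] → cuts [12, 65, 79, 100, 211]
  MvoX (TGTTC, off=5): starts [18, 101, 126, 172, 178, 185, 223] → cuts [23, 106, 131, 177, 183, 190, 228]
  IvoII (GACTA, off=2): starts [86, 108, 116, 135, 152, 230] → cuts [88, 110, 118, 137, 154, 232]

All cut coordinates (distinct, sorted): [12, 23, 35, 53, 65, 79, 88, 100, 106, 110, 118, 131, 137, 143, 154, 177, 183, 190, 192, 199, 211, 215, 228, 232]

Fragment lengths:
  12→23: 11 bp
  23→35: 12 bp
  35→53: 18 bp
  53→65: 12 bp
  65→79: 14 bp
  79→88: 9 bp
  88→100: 12 bp
  100→106: 6 bp
  106→110: 4 bp
  110→118: 8 bp
  118→131: 13 bp
  131→137: 6 bp
  137→143: 6 bp
  143→154: 11 bp
  154→177: 23 bp
  177→183: 6 bp
  183→190: 7 bp
  190→192: 2 bp
  192→199: 7 bp
  199→211: 12 bp
  211→215: 4 bp
  215→228: 13 bp
  228→232: 4 bp
  232→12 (wrap): 241-232+12 = 21 bp

[2,4,4,4,6,6,6,6,7,7,8,9,11,11,12,12,12,12,13,13,14,18,21,23]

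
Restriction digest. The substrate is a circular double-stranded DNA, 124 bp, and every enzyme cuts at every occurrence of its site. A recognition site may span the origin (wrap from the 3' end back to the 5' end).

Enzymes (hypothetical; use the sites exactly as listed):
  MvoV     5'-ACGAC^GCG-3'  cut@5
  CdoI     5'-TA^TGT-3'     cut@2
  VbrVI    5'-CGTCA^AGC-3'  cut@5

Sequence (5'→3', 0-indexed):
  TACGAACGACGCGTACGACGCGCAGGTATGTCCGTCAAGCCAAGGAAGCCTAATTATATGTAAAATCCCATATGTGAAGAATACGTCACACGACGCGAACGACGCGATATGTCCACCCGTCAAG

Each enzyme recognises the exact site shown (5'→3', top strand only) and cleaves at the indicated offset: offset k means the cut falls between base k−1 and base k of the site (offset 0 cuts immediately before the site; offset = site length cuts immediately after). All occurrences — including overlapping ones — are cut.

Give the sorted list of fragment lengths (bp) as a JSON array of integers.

Scan for sites:
  MvoV ACGACGCG/5: at [5, 14, 89, 98] ⇒ [10, 19, 94, 103]
  CdoI TATGT/2: at [26, 56, 70, 107] ⇒ [28, 58, 72, 109]
  VbrVI CGTCAAGC/5: at [32] ⇒ [37]

All cut coordinates (distinct, sorted): [10, 19, 28, 37, 58, 72, 94, 103, 109]

Fragment lengths:
  10→19: 9 bp
  19→28: 9 bp
  28→37: 9 bp
  37→58: 21 bp
  58→72: 14 bp
  72→94: 22 bp
  94→103: 9 bp
  103→109: 6 bp
  109→10 (wrap): 124-109+10 = 25 bp

[6,9,9,9,9,14,21,22,25]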